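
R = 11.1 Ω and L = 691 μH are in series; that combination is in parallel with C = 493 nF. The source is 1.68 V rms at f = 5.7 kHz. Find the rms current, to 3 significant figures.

36.9 mA

ω = 2πf = 35810 rad/s
X_L = ωL = 24.7 Ω
X_C = 1/(ωC) = 56.6 Ω
Branch 1 (R+jX_L): Z₁ = 11.1 + j24.7 Ω, |Z₁| = 27.1 Ω
Branch 2 (−jX_C): Z₂ = −j56.6 Ω
Parallel: Z = Z₁Z₂/(Z₁+Z₂), |Z| = 45.5 Ω, ∠Z = 46.7°
I = V/|Z| = 1.68/45.5 = 36.9 mA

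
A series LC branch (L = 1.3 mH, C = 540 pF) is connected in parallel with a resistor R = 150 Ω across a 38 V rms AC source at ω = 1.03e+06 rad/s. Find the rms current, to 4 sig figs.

X_L = ωL = 1339 Ω
X_C = 1/(ωC) = 1798 Ω
Branch 1: Z₁ = R = 150.0 Ω
Branch 2 (series LC): Z₂ = j(X_L − X_C) = −j458.9 Ω
Parallel: Z = Z₁Z₂/(Z₁+Z₂), |Z| = 142.6 Ω, ∠Z = -18.10°
I = V/|Z| = 38/142.6 = 266.5 mA

266.5 mA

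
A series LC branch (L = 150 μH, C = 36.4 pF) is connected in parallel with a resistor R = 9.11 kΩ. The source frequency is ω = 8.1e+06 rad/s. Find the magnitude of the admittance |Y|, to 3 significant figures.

472 μS

X_L = ωL = 1220 Ω
X_C = 1/(ωC) = 3390 Ω
Branch 1: Z₁ = R = 9110 Ω
Branch 2 (series LC): Z₂ = j(X_L − X_C) = −j2180 Ω
Parallel: Z = Z₁Z₂/(Z₁+Z₂), |Z| = 2120 Ω, ∠Z = -76.6°
|Y| = 1/|Z| = 472 μS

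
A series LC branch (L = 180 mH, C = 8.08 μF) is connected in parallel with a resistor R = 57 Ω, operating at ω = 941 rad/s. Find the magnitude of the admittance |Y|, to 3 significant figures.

31.7 mS

X_L = ωL = 169 Ω
X_C = 1/(ωC) = 132 Ω
Branch 1: Z₁ = R = 57.0 Ω
Branch 2 (series LC): Z₂ = j(X_L − X_C) = j37.9 Ω
Parallel: Z = Z₁Z₂/(Z₁+Z₂), |Z| = 31.5 Ω, ∠Z = 56.4°
|Y| = 1/|Z| = 31.7 mS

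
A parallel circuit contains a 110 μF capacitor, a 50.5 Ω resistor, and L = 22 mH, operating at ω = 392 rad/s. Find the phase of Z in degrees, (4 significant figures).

X_L = ωL = 8.624 Ω
X_C = 1/(ωC) = 23.19 Ω
Parallel: admittances add. Y = 1/R + 1/(jωL) + jωC
Y = (0.01980 − j0.07284) S
|Y| = 0.07548 S → |Z| = 1/|Y| = 13.25 Ω, ∠Z = −∠Y = 74.79°

74.79°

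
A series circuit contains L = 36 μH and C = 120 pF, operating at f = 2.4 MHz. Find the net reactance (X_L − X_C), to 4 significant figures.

ω = 2πf = 1.508e+07 rad/s
X_L = ωL = 542.9 Ω
X_C = 1/(ωC) = 552.6 Ω
X = 542.9 − 552.6 = -9.754 Ω

-9.754 Ω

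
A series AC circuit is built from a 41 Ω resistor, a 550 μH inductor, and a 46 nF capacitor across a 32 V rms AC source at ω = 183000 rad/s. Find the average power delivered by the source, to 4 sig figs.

X_L = ωL = 100.7 Ω
X_C = 1/(ωC) = 118.8 Ω
Net reactance X = X_L − X_C = -18.14 Ω
Z = 41.00 − j18.14 Ω
|Z| = √(41.00² + 18.14²) = 44.83 Ω
∠Z = arctan(-18.14/41.00) = -23.87°
I = V/|Z| = 713.7 mA
P = VI cos φ = 32 × 0.7137 × cos(-23.87°) = 20.89 W

20.89 W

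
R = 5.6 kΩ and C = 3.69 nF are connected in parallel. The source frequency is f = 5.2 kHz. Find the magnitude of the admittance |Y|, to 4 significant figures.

215.5 μS

ω = 2πf = 32670 rad/s
X_C = 1/(ωC) = 8295 Ω
Parallel: admittances add. Y = 1/R + jωC
Y = (0.0001786 + j0.0001206) S
|Y| = 0.0002155 S → |Z| = 1/|Y| = 4641 Ω, ∠Z = −∠Y = -34.03°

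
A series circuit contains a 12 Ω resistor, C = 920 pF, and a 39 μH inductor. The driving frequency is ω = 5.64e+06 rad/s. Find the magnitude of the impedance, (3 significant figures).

X_L = ωL = 220 Ω
X_C = 1/(ωC) = 193 Ω
Net reactance X = X_L − X_C = 27.2 Ω
Z = 12.0 + j27.2 Ω
|Z| = √(12.0² + 27.2²) = 29.8 Ω

29.8 Ω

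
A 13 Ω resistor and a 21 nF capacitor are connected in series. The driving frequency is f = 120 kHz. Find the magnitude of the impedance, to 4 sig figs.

ω = 2πf = 754000 rad/s
X_C = 1/(ωC) = 63.16 Ω
Z = 13.00 − j63.16 Ω
|Z| = √(13.00² + 63.16²) = 64.48 Ω

64.48 Ω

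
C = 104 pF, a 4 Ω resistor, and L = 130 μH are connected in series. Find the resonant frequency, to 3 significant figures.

ω₀ = 1/√(LC) = 1/√(0.00013 × 1.04e-10) = 8.6e+06 rad/s
f₀ = ω₀/(2π) = 1.37 MHz

1.37 MHz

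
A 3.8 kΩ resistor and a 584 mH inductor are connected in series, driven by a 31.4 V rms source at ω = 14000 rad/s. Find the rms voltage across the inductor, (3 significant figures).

X_L = ωL = 8180 Ω
Z = 3800 + j8180 Ω
|Z| = √(3800² + 8180²) = 9020 Ω
I = V/|Z| = 3.48 mA
V_L = I·|Z_L| = 0.00348 × 8180 = 28.5 V

28.5 V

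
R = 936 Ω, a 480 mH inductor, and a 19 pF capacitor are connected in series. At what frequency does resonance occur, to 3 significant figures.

52.7 kHz

ω₀ = 1/√(LC) = 1/√(0.48 × 1.9e-11) = 331100 rad/s
f₀ = ω₀/(2π) = 52.7 kHz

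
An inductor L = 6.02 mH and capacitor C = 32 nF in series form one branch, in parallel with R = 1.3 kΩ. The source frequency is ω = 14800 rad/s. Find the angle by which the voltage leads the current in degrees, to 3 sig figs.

-32.7°

X_L = ωL = 89.1 Ω
X_C = 1/(ωC) = 2110 Ω
Branch 1: Z₁ = R = 1300 Ω
Branch 2 (series LC): Z₂ = j(X_L − X_C) = −j2020 Ω
Parallel: Z = Z₁Z₂/(Z₁+Z₂), |Z| = 1090 Ω, ∠Z = -32.7°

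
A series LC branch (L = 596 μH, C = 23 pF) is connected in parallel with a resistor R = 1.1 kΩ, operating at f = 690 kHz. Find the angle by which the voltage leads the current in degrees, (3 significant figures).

-8.40°

ω = 2πf = 4.335e+06 rad/s
X_L = ωL = 2580 Ω
X_C = 1/(ωC) = 10000 Ω
Branch 1: Z₁ = R = 1100 Ω
Branch 2 (series LC): Z₂ = j(X_L − X_C) = −j7440 Ω
Parallel: Z = Z₁Z₂/(Z₁+Z₂), |Z| = 1090 Ω, ∠Z = -8.40°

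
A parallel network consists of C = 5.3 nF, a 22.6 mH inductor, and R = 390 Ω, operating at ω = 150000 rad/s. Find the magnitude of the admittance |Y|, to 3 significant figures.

X_L = ωL = 3390 Ω
X_C = 1/(ωC) = 1260 Ω
Parallel: admittances add. Y = 1/R + 1/(jωL) + jωC
Y = (0.00256 + j0.000500) S
|Y| = 0.00261 S → |Z| = 1/|Y| = 383 Ω, ∠Z = −∠Y = -11.0°

2.61 mS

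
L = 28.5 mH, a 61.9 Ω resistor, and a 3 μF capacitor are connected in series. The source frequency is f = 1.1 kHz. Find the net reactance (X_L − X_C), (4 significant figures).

148.7 Ω

ω = 2πf = 6912 rad/s
X_L = ωL = 197.0 Ω
X_C = 1/(ωC) = 48.23 Ω
X = 197.0 − 48.23 = 148.7 Ω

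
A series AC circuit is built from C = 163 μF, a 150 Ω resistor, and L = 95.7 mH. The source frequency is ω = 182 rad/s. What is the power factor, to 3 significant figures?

0.994

X_L = ωL = 17.4 Ω
X_C = 1/(ωC) = 33.7 Ω
Net reactance X = X_L − X_C = -16.3 Ω
Z = 150 − j16.3 Ω
|Z| = √(150² + 16.3²) = 151 Ω
∠Z = arctan(-16.3/150) = -6.20°
cos φ = cos(-6.20°) = 0.994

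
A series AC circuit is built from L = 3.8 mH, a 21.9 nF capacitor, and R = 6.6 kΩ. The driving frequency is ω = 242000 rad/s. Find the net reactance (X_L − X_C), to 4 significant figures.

X_L = ωL = 919.6 Ω
X_C = 1/(ωC) = 188.7 Ω
X = 919.6 − 188.7 = 730.9 Ω

730.9 Ω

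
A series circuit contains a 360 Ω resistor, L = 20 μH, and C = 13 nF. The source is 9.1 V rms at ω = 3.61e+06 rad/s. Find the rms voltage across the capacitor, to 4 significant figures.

X_L = ωL = 72.20 Ω
X_C = 1/(ωC) = 21.31 Ω
Net reactance X = X_L − X_C = 50.89 Ω
Z = 360.0 + j50.89 Ω
|Z| = √(360.0² + 50.89²) = 363.6 Ω
I = V/|Z| = 25.03 mA
V_C = I·|Z_C| = 0.02503 × 21.31 = 0.5333 V

0.5333 V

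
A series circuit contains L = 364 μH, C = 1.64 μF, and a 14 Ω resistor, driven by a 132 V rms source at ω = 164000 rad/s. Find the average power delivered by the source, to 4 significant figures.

X_L = ωL = 59.70 Ω
X_C = 1/(ωC) = 3.718 Ω
Net reactance X = X_L − X_C = 55.98 Ω
Z = 14.00 + j55.98 Ω
|Z| = √(14.00² + 55.98²) = 57.70 Ω
∠Z = arctan(55.98/14.00) = 75.96°
I = V/|Z| = 2.288 A
P = VI cos φ = 132 × 2.288 × cos(75.96°) = 73.26 W

73.26 W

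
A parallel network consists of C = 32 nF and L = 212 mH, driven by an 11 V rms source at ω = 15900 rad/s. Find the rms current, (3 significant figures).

2.33 mA

X_L = ωL = 3370 Ω
X_C = 1/(ωC) = 1970 Ω
Parallel: admittances add. Y = 1/(jωL) + jωC
Y = (0 + j0.000212) S
|Y| = 0.000212 S → |Z| = 1/|Y| = 4710 Ω, ∠Z = −∠Y = -90.0°
I = V/|Z| = 11/4710 = 2.33 mA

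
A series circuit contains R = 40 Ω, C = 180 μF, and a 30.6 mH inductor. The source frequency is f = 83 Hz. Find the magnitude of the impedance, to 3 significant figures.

40.4 Ω

ω = 2πf = 521.5 rad/s
X_L = ωL = 16.0 Ω
X_C = 1/(ωC) = 10.7 Ω
Net reactance X = X_L − X_C = 5.31 Ω
Z = 40.0 + j5.31 Ω
|Z| = √(40.0² + 5.31²) = 40.4 Ω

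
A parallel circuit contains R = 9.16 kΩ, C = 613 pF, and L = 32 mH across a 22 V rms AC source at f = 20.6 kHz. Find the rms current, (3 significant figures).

4.30 mA

ω = 2πf = 129400 rad/s
X_L = ωL = 4140 Ω
X_C = 1/(ωC) = 12600 Ω
Parallel: admittances add. Y = 1/R + 1/(jωL) + jωC
Y = (0.000109 − j0.000162) S
|Y| = 0.000195 S → |Z| = 1/|Y| = 5120 Ω, ∠Z = −∠Y = 56.0°
I = V/|Z| = 22/5120 = 4.30 mA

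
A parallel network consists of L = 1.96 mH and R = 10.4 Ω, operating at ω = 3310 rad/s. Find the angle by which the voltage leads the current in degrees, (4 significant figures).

58.04°

X_L = ωL = 6.488 Ω
Parallel: admittances add. Y = 1/R + 1/(jωL)
Y = (0.09615 − j0.1541) S
|Y| = 0.1817 S → |Z| = 1/|Y| = 5.504 Ω, ∠Z = −∠Y = 58.04°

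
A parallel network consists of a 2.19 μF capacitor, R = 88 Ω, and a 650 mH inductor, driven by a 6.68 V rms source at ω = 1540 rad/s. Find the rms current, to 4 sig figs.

X_L = ωL = 1001 Ω
X_C = 1/(ωC) = 296.5 Ω
Parallel: admittances add. Y = 1/R + 1/(jωL) + jωC
Y = (0.01136 + j0.002374) S
|Y| = 0.01161 S → |Z| = 1/|Y| = 86.14 Ω, ∠Z = −∠Y = -11.80°
I = V/|Z| = 6.68/86.14 = 77.55 mA

77.55 mA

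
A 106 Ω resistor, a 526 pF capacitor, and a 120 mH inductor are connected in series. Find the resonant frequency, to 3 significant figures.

20.0 kHz

ω₀ = 1/√(LC) = 1/√(0.12 × 5.26e-10) = 125900 rad/s
f₀ = ω₀/(2π) = 20.0 kHz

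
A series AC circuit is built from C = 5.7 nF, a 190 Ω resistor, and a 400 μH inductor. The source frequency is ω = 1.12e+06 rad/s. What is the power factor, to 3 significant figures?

X_L = ωL = 448 Ω
X_C = 1/(ωC) = 157 Ω
Net reactance X = X_L − X_C = 291 Ω
Z = 190 + j291 Ω
|Z| = √(190² + 291²) = 348 Ω
∠Z = arctan(291/190) = 56.9°
cos φ = cos(56.9°) = 0.546

0.546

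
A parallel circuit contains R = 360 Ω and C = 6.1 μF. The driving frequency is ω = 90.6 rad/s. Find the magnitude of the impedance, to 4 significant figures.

353.1 Ω

X_C = 1/(ωC) = 1809 Ω
Parallel: admittances add. Y = 1/R + jωC
Y = (0.002778 + j0.0005527) S
|Y| = 0.002832 S → |Z| = 1/|Y| = 353.1 Ω, ∠Z = −∠Y = -11.25°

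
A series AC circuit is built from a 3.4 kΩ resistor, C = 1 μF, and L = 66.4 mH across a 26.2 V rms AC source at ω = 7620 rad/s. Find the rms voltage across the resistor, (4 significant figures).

26.04 V

X_L = ωL = 506.0 Ω
X_C = 1/(ωC) = 131.2 Ω
Net reactance X = X_L − X_C = 374.7 Ω
Z = 3400 + j374.7 Ω
|Z| = √(3400² + 374.7²) = 3421 Ω
I = V/|Z| = 7.660 mA
V_R = I·|Z_R| = 0.007660 × 3400 = 26.04 V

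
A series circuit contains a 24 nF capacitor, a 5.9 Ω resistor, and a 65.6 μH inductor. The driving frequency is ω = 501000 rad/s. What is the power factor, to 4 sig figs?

0.1165

X_L = ωL = 32.87 Ω
X_C = 1/(ωC) = 83.17 Ω
Net reactance X = X_L − X_C = -50.30 Ω
Z = 5.900 − j50.30 Ω
|Z| = √(5.900² + 50.30²) = 50.65 Ω
∠Z = arctan(-50.30/5.900) = -83.31°
cos φ = cos(-83.31°) = 0.1165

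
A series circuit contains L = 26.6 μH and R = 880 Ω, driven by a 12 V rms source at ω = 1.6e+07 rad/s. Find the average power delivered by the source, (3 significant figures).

X_L = ωL = 426 Ω
Z = 880 + j426 Ω
|Z| = √(880² + 426²) = 978 Ω
∠Z = arctan(426/880) = 25.8°
I = V/|Z| = 12.3 mA
P = VI cos φ = 12 × 0.0123 × cos(25.8°) = 133 mW

133 mW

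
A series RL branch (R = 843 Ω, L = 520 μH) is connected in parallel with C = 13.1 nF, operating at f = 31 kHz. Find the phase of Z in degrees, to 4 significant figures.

-64.13°

ω = 2πf = 194800 rad/s
X_L = ωL = 101.3 Ω
X_C = 1/(ωC) = 391.9 Ω
Branch 1 (R+jX_L): Z₁ = 843.0 + j101.3 Ω, |Z₁| = 849.1 Ω
Branch 2 (−jX_C): Z₂ = −j391.9 Ω
Parallel: Z = Z₁Z₂/(Z₁+Z₂), |Z| = 373.2 Ω, ∠Z = -64.13°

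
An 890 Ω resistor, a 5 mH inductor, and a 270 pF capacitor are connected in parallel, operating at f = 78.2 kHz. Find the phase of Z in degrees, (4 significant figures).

13.72°

ω = 2πf = 491300 rad/s
X_L = ωL = 2457 Ω
X_C = 1/(ωC) = 7538 Ω
Parallel: admittances add. Y = 1/R + 1/(jωL) + jωC
Y = (0.001124 − j0.0002744) S
|Y| = 0.001157 S → |Z| = 1/|Y| = 864.6 Ω, ∠Z = −∠Y = 13.72°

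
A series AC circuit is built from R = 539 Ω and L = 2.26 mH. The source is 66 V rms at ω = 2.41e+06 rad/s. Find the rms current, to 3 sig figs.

X_L = ωL = 5450 Ω
Z = 539 + j5450 Ω
|Z| = √(539² + 5450²) = 5470 Ω
I = V/|Z| = 66/5470 = 12.1 mA

12.1 mA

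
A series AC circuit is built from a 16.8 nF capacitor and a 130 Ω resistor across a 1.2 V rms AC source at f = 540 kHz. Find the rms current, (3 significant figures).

9.15 mA

ω = 2πf = 3.393e+06 rad/s
X_C = 1/(ωC) = 17.5 Ω
Z = 130 − j17.5 Ω
|Z| = √(130² + 17.5²) = 131 Ω
I = V/|Z| = 1.2/131 = 9.15 mA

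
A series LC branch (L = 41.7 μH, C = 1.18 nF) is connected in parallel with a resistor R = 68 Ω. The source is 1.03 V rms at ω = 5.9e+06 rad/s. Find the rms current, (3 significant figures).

18.2 mA

X_L = ωL = 246 Ω
X_C = 1/(ωC) = 144 Ω
Branch 1: Z₁ = R = 68.0 Ω
Branch 2 (series LC): Z₂ = j(X_L − X_C) = j102 Ω
Parallel: Z = Z₁Z₂/(Z₁+Z₂), |Z| = 56.6 Ω, ∠Z = 33.6°
I = V/|Z| = 1.03/56.6 = 18.2 mA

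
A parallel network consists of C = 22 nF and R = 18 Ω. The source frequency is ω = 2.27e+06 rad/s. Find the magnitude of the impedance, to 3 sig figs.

13.4 Ω

X_C = 1/(ωC) = 20.0 Ω
Parallel: admittances add. Y = 1/R + jωC
Y = (0.0556 + j0.0499) S
|Y| = 0.0747 S → |Z| = 1/|Y| = 13.4 Ω, ∠Z = −∠Y = -42.0°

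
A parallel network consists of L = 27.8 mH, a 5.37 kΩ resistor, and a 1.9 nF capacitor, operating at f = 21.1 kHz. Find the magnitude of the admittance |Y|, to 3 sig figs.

187 μS

ω = 2πf = 132600 rad/s
X_L = ωL = 3690 Ω
X_C = 1/(ωC) = 3970 Ω
Parallel: admittances add. Y = 1/R + 1/(jωL) + jωC
Y = (0.000186 − j1.94e-05) S
|Y| = 0.000187 S → |Z| = 1/|Y| = 5340 Ω, ∠Z = −∠Y = 5.96°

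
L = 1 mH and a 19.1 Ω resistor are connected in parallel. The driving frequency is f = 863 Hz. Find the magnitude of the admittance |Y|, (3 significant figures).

192 mS

ω = 2πf = 5422 rad/s
X_L = ωL = 5.42 Ω
Parallel: admittances add. Y = 1/R + 1/(jωL)
Y = (0.0524 − j0.184) S
|Y| = 0.192 S → |Z| = 1/|Y| = 5.22 Ω, ∠Z = −∠Y = 74.2°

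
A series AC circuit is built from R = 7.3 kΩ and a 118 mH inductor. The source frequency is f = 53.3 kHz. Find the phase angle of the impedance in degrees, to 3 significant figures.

ω = 2πf = 334900 rad/s
X_L = ωL = 39500 Ω
Z = 7300 + j39500 Ω
|Z| = √(7300² + 39500²) = 40200 Ω
∠Z = arctan(39500/7300) = 79.5°

79.5°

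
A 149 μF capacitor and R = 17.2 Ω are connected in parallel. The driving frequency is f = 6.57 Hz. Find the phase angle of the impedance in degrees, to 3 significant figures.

-6.04°

ω = 2πf = 41.28 rad/s
X_C = 1/(ωC) = 163 Ω
Parallel: admittances add. Y = 1/R + jωC
Y = (0.0581 + j0.00615) S
|Y| = 0.0585 S → |Z| = 1/|Y| = 17.1 Ω, ∠Z = −∠Y = -6.04°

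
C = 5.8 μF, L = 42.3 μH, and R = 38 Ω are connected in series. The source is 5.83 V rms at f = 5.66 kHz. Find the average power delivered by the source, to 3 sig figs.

ω = 2πf = 35560 rad/s
X_L = ωL = 1.50 Ω
X_C = 1/(ωC) = 4.85 Ω
Net reactance X = X_L − X_C = -3.34 Ω
Z = 38.0 − j3.34 Ω
|Z| = √(38.0² + 3.34²) = 38.1 Ω
∠Z = arctan(-3.34/38.0) = -5.03°
I = V/|Z| = 153 mA
P = VI cos φ = 5.83 × 0.153 × cos(-5.03°) = 888 mW

888 mW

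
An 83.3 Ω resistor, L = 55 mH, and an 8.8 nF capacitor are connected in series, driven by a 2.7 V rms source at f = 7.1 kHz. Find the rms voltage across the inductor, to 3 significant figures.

52.8 V

ω = 2πf = 44610 rad/s
X_L = ωL = 2450 Ω
X_C = 1/(ωC) = 2550 Ω
Net reactance X = X_L − X_C = -93.7 Ω
Z = 83.3 − j93.7 Ω
|Z| = √(83.3² + 93.7²) = 125 Ω
I = V/|Z| = 21.5 mA
V_L = I·|Z_L| = 0.0215 × 2450 = 52.8 V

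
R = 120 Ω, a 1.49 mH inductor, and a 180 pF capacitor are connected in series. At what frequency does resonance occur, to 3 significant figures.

ω₀ = 1/√(LC) = 1/√(0.00149 × 1.8e-10) = 1.931e+06 rad/s
f₀ = ω₀/(2π) = 307 kHz

307 kHz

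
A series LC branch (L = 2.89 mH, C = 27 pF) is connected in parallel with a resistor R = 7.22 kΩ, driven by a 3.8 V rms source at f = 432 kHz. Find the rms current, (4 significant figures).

840.3 μA

ω = 2πf = 2.714e+06 rad/s
X_L = ωL = 7844 Ω
X_C = 1/(ωC) = 13640 Ω
Branch 1: Z₁ = R = 7220 Ω
Branch 2 (series LC): Z₂ = j(X_L − X_C) = −j5801 Ω
Parallel: Z = Z₁Z₂/(Z₁+Z₂), |Z| = 4522 Ω, ∠Z = -51.22°
I = V/|Z| = 3.8/4522 = 840.3 μA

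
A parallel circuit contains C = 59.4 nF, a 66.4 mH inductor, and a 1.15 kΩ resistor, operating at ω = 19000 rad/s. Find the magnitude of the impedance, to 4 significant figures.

1073 Ω

X_L = ωL = 1262 Ω
X_C = 1/(ωC) = 886.1 Ω
Parallel: admittances add. Y = 1/R + 1/(jωL) + jωC
Y = (0.0008696 + j0.0003360) S
|Y| = 0.0009322 S → |Z| = 1/|Y| = 1073 Ω, ∠Z = −∠Y = -21.12°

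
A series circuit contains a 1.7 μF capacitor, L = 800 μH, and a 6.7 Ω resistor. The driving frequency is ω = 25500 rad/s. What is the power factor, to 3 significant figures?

X_L = ωL = 20.4 Ω
X_C = 1/(ωC) = 23.1 Ω
Net reactance X = X_L − X_C = -2.67 Ω
Z = 6.70 − j2.67 Ω
|Z| = √(6.70² + 2.67²) = 7.21 Ω
∠Z = arctan(-2.67/6.70) = -21.7°
cos φ = cos(-21.7°) = 0.929

0.929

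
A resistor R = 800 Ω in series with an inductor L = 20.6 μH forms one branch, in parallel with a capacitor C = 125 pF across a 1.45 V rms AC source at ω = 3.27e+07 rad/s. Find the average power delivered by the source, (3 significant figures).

1.54 mW

X_L = ωL = 674 Ω
X_C = 1/(ωC) = 245 Ω
Branch 1 (R+jX_L): Z₁ = 800 + j674 Ω, |Z₁| = 1050 Ω
Branch 2 (−jX_C): Z₂ = −j245 Ω
Parallel: Z = Z₁Z₂/(Z₁+Z₂), |Z| = 282 Ω, ∠Z = -78.1°
I = V/|Z| = 5.14 mA
P = VI cos φ = 1.45 × 0.00514 × cos(-78.1°) = 1.54 mW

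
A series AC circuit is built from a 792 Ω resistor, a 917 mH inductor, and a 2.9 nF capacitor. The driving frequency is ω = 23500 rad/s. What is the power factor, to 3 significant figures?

0.114

X_L = ωL = 21500 Ω
X_C = 1/(ωC) = 14700 Ω
Net reactance X = X_L − X_C = 6880 Ω
Z = 792 + j6880 Ω
|Z| = √(792² + 6880²) = 6920 Ω
∠Z = arctan(6880/792) = 83.4°
cos φ = cos(83.4°) = 0.114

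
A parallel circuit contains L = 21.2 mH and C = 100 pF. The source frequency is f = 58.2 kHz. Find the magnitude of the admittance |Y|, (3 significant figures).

ω = 2πf = 365700 rad/s
X_L = ωL = 7750 Ω
X_C = 1/(ωC) = 27300 Ω
Parallel: admittances add. Y = 1/(jωL) + jωC
Y = (0 − j9.24e-05) S
|Y| = 9.24e-05 S → |Z| = 1/|Y| = 10800 Ω, ∠Z = −∠Y = 90.0°

92.4 μS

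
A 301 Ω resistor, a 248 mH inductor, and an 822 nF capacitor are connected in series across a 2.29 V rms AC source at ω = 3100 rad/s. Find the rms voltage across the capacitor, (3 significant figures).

X_L = ωL = 769 Ω
X_C = 1/(ωC) = 392 Ω
Net reactance X = X_L − X_C = 376 Ω
Z = 301 + j376 Ω
|Z| = √(301² + 376²) = 482 Ω
I = V/|Z| = 4.75 mA
V_C = I·|Z_C| = 0.00475 × 392 = 1.86 V

1.86 V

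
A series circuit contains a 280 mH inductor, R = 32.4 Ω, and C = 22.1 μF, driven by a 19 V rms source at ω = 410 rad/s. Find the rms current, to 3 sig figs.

X_L = ωL = 115 Ω
X_C = 1/(ωC) = 110 Ω
Net reactance X = X_L − X_C = 4.44 Ω
Z = 32.4 + j4.44 Ω
|Z| = √(32.4² + 4.44²) = 32.7 Ω
I = V/|Z| = 19/32.7 = 581 mA

581 mA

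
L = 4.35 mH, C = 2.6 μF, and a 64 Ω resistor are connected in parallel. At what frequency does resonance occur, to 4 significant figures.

ω₀ = 1/√(LC) = 1/√(0.00435 × 2.6e-06) = 9403 rad/s
f₀ = ω₀/(2π) = 1.497 kHz

1.497 kHz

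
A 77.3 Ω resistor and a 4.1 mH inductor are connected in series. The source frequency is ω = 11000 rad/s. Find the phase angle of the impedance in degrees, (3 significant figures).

X_L = ωL = 45.1 Ω
Z = 77.3 + j45.1 Ω
|Z| = √(77.3² + 45.1²) = 89.5 Ω
∠Z = arctan(45.1/77.3) = 30.3°

30.3°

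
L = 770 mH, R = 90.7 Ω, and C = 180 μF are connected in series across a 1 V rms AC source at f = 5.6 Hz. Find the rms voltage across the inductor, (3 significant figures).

0.170 V

ω = 2πf = 35.19 rad/s
X_L = ωL = 27.1 Ω
X_C = 1/(ωC) = 158 Ω
Net reactance X = X_L − X_C = -131 Ω
Z = 90.7 − j131 Ω
|Z| = √(90.7² + 131²) = 159 Ω
I = V/|Z| = 6.28 mA
V_L = I·|Z_L| = 0.00628 × 27.1 = 0.170 V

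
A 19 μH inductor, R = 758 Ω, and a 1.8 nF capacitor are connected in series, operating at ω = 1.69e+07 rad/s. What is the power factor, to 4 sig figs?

X_L = ωL = 321.1 Ω
X_C = 1/(ωC) = 32.87 Ω
Net reactance X = X_L − X_C = 288.2 Ω
Z = 758.0 + j288.2 Ω
|Z| = √(758.0² + 288.2²) = 810.9 Ω
∠Z = arctan(288.2/758.0) = 20.82°
cos φ = cos(20.82°) = 0.9347

0.9347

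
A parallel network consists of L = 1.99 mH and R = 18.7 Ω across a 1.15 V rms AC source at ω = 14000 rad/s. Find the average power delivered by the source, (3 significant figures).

X_L = ωL = 27.9 Ω
Parallel: admittances add. Y = 1/R + 1/(jωL)
Y = (0.0535 − j0.0359) S
|Y| = 0.0644 S → |Z| = 1/|Y| = 15.5 Ω, ∠Z = −∠Y = 33.9°
I = V/|Z| = 74.1 mA
P = VI cos φ = 1.15 × 0.0741 × cos(33.9°) = 70.7 mW

70.7 mW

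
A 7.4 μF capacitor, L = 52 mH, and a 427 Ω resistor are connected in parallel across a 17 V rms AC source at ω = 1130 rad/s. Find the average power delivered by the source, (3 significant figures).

X_L = ωL = 58.8 Ω
X_C = 1/(ωC) = 120 Ω
Parallel: admittances add. Y = 1/R + 1/(jωL) + jωC
Y = (0.00234 − j0.00866) S
|Y| = 0.00897 S → |Z| = 1/|Y| = 112 Ω, ∠Z = −∠Y = 74.9°
I = V/|Z| = 152 mA
P = VI cos φ = 17 × 0.152 × cos(74.9°) = 677 mW

677 mW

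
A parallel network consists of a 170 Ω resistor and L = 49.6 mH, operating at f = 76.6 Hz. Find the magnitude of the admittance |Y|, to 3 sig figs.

ω = 2πf = 481.3 rad/s
X_L = ωL = 23.9 Ω
Parallel: admittances add. Y = 1/R + 1/(jωL)
Y = (0.00588 − j0.0419) S
|Y| = 0.0423 S → |Z| = 1/|Y| = 23.6 Ω, ∠Z = −∠Y = 82.0°

42.3 mS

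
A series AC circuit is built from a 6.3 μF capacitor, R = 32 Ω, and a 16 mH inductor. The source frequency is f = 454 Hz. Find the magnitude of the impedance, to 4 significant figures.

ω = 2πf = 2853 rad/s
X_L = ωL = 45.64 Ω
X_C = 1/(ωC) = 55.64 Ω
Net reactance X = X_L − X_C = -10.00 Ω
Z = 32.00 − j10.00 Ω
|Z| = √(32.00² + 10.00²) = 33.53 Ω

33.53 Ω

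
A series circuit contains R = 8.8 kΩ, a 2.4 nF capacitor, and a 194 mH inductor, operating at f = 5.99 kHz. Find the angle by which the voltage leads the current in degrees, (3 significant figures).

ω = 2πf = 37640 rad/s
X_L = ωL = 7300 Ω
X_C = 1/(ωC) = 11100 Ω
Net reactance X = X_L − X_C = -3770 Ω
Z = 8800 − j3770 Ω
|Z| = √(8800² + 3770²) = 9570 Ω
∠Z = arctan(-3770/8800) = -23.2°

-23.2°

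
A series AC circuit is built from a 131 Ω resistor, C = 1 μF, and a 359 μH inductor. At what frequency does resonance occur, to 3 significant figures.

ω₀ = 1/√(LC) = 1/√(0.000359 × 1e-06) = 52780 rad/s
f₀ = ω₀/(2π) = 8.40 kHz

8.40 kHz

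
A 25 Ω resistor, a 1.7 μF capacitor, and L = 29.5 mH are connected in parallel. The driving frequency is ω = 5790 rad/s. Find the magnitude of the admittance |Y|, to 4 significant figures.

40.20 mS

X_L = ωL = 170.8 Ω
X_C = 1/(ωC) = 101.6 Ω
Parallel: admittances add. Y = 1/R + 1/(jωL) + jωC
Y = (0.04000 + j0.003988) S
|Y| = 0.04020 S → |Z| = 1/|Y| = 24.88 Ω, ∠Z = −∠Y = -5.694°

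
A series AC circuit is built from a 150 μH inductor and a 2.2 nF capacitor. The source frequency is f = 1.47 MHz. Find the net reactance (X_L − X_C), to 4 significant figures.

ω = 2πf = 9.236e+06 rad/s
X_L = ωL = 1385 Ω
X_C = 1/(ωC) = 49.21 Ω
X = 1385 − 49.21 = 1336 Ω

1336 Ω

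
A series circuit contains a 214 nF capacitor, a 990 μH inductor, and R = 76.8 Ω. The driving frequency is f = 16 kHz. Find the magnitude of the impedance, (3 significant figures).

93.3 Ω

ω = 2πf = 100500 rad/s
X_L = ωL = 99.5 Ω
X_C = 1/(ωC) = 46.5 Ω
Net reactance X = X_L − X_C = 53.0 Ω
Z = 76.8 + j53.0 Ω
|Z| = √(76.8² + 53.0²) = 93.3 Ω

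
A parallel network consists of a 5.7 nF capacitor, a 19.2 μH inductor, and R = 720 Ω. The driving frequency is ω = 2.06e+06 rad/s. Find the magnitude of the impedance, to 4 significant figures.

X_L = ωL = 39.55 Ω
X_C = 1/(ωC) = 85.16 Ω
Parallel: admittances add. Y = 1/R + 1/(jωL) + jωC
Y = (0.001389 − j0.01354) S
|Y| = 0.01361 S → |Z| = 1/|Y| = 73.46 Ω, ∠Z = −∠Y = 84.14°

73.46 Ω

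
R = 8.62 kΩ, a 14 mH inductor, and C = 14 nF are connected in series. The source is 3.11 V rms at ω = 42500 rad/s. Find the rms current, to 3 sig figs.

358 μA

X_L = ωL = 595 Ω
X_C = 1/(ωC) = 1680 Ω
Net reactance X = X_L − X_C = -1090 Ω
Z = 8620 − j1090 Ω
|Z| = √(8620² + 1090²) = 8690 Ω
I = V/|Z| = 3.11/8690 = 358 μA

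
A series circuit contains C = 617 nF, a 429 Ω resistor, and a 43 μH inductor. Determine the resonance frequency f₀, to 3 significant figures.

30.9 kHz

ω₀ = 1/√(LC) = 1/√(4.3e-05 × 6.17e-07) = 194100 rad/s
f₀ = ω₀/(2π) = 30.9 kHz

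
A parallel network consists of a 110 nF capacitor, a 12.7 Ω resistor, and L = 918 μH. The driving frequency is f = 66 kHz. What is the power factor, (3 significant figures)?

0.878

ω = 2πf = 414700 rad/s
X_L = ωL = 381 Ω
X_C = 1/(ωC) = 21.9 Ω
Parallel: admittances add. Y = 1/R + 1/(jωL) + jωC
Y = (0.0787 + j0.0430) S
|Y| = 0.0897 S → |Z| = 1/|Y| = 11.1 Ω, ∠Z = −∠Y = -28.6°
cos φ = cos(-28.6°) = 0.878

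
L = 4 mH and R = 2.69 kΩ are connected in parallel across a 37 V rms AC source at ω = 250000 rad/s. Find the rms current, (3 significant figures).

39.5 mA

X_L = ωL = 1000 Ω
Parallel: admittances add. Y = 1/R + 1/(jωL)
Y = (0.000372 − j0.00100) S
|Y| = 0.00107 S → |Z| = 1/|Y| = 937 Ω, ∠Z = −∠Y = 69.6°
I = V/|Z| = 37/937 = 39.5 mA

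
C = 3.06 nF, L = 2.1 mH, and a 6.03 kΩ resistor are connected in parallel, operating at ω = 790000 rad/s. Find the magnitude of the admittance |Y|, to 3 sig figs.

1.82 mS

X_L = ωL = 1660 Ω
X_C = 1/(ωC) = 414 Ω
Parallel: admittances add. Y = 1/R + 1/(jωL) + jωC
Y = (0.000166 + j0.00181) S
|Y| = 0.00182 S → |Z| = 1/|Y| = 549 Ω, ∠Z = −∠Y = -84.8°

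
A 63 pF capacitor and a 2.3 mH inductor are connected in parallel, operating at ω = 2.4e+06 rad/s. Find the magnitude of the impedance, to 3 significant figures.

33400 Ω

X_L = ωL = 5520 Ω
X_C = 1/(ωC) = 6610 Ω
Parallel: admittances add. Y = 1/(jωL) + jωC
Y = (0 − j3e-05) S
|Y| = 3e-05 S → |Z| = 1/|Y| = 33400 Ω, ∠Z = −∠Y = 90.0°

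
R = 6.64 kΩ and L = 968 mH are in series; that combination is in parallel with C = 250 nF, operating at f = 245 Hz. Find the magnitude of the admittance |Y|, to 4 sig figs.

ω = 2πf = 1539 rad/s
X_L = ωL = 1490 Ω
X_C = 1/(ωC) = 2598 Ω
Branch 1 (R+jX_L): Z₁ = 6640 + j1490 Ω, |Z₁| = 6805 Ω
Branch 2 (−jX_C): Z₂ = −j2598 Ω
Parallel: Z = Z₁Z₂/(Z₁+Z₂), |Z| = 2627 Ω, ∠Z = -67.88°
|Y| = 1/|Z| = 380.7 μS

380.7 μS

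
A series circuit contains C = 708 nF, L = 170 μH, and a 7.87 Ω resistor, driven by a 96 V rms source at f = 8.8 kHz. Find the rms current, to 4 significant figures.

5.345 A

ω = 2πf = 55290 rad/s
X_L = ωL = 9.400 Ω
X_C = 1/(ωC) = 25.54 Ω
Net reactance X = X_L − X_C = -16.15 Ω
Z = 7.870 − j16.15 Ω
|Z| = √(7.870² + 16.15²) = 17.96 Ω
I = V/|Z| = 96/17.96 = 5.345 A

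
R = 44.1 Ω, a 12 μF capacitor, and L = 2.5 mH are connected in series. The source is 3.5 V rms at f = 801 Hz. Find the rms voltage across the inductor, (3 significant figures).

ω = 2πf = 5033 rad/s
X_L = ωL = 12.6 Ω
X_C = 1/(ωC) = 16.6 Ω
Net reactance X = X_L − X_C = -3.98 Ω
Z = 44.1 − j3.98 Ω
|Z| = √(44.1² + 3.98²) = 44.3 Ω
I = V/|Z| = 79.0 mA
V_L = I·|Z_L| = 0.0790 × 12.6 = 0.995 V

0.995 V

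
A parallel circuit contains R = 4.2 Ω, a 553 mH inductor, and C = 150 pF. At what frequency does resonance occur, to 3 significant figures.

ω₀ = 1/√(LC) = 1/√(0.553 × 1.5e-10) = 109800 rad/s
f₀ = ω₀/(2π) = 17.5 kHz

17.5 kHz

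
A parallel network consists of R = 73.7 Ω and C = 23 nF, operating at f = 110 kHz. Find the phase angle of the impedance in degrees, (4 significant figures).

ω = 2πf = 691200 rad/s
X_C = 1/(ωC) = 62.91 Ω
Parallel: admittances add. Y = 1/R + jωC
Y = (0.01357 + j0.01590) S
|Y| = 0.02090 S → |Z| = 1/|Y| = 47.85 Ω, ∠Z = −∠Y = -49.52°

-49.52°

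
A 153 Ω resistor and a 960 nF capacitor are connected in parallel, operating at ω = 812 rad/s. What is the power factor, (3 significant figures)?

0.993

X_C = 1/(ωC) = 1280 Ω
Parallel: admittances add. Y = 1/R + jωC
Y = (0.00654 + j0.000780) S
|Y| = 0.00658 S → |Z| = 1/|Y| = 152 Ω, ∠Z = −∠Y = -6.80°
cos φ = cos(-6.80°) = 0.993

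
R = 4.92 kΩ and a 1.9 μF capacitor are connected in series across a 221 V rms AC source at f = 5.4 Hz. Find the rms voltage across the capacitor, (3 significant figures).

211 V

ω = 2πf = 33.93 rad/s
X_C = 1/(ωC) = 15500 Ω
Z = 4920 − j15500 Ω
|Z| = √(4920² + 15500²) = 16300 Ω
I = V/|Z| = 13.6 mA
V_C = I·|Z_C| = 0.0136 × 15500 = 211 V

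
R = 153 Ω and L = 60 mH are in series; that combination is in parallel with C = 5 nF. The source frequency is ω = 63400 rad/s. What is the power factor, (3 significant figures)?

X_L = ωL = 3800 Ω
X_C = 1/(ωC) = 3150 Ω
Branch 1 (R+jX_L): Z₁ = 153 + j3800 Ω, |Z₁| = 3810 Ω
Branch 2 (−jX_C): Z₂ = −j3150 Ω
Parallel: Z = Z₁Z₂/(Z₁+Z₂), |Z| = 18000 Ω, ∠Z = -79.0°
cos φ = cos(-79.0°) = 0.190

0.190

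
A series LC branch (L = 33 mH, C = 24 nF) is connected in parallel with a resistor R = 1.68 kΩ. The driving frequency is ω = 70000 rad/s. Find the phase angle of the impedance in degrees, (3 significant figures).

44.4°

X_L = ωL = 2310 Ω
X_C = 1/(ωC) = 595 Ω
Branch 1: Z₁ = R = 1680 Ω
Branch 2 (series LC): Z₂ = j(X_L − X_C) = j1710 Ω
Parallel: Z = Z₁Z₂/(Z₁+Z₂), |Z| = 1200 Ω, ∠Z = 44.4°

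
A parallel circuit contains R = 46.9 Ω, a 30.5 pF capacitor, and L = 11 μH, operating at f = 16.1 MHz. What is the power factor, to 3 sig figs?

0.995

ω = 2πf = 1.012e+08 rad/s
X_L = ωL = 1110 Ω
X_C = 1/(ωC) = 324 Ω
Parallel: admittances add. Y = 1/R + 1/(jωL) + jωC
Y = (0.0213 + j0.00219) S
|Y| = 0.0214 S → |Z| = 1/|Y| = 46.7 Ω, ∠Z = −∠Y = -5.86°
cos φ = cos(-5.86°) = 0.995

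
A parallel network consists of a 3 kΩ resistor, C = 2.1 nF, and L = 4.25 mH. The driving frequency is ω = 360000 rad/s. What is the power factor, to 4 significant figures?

X_L = ωL = 1530 Ω
X_C = 1/(ωC) = 1323 Ω
Parallel: admittances add. Y = 1/R + 1/(jωL) + jωC
Y = (0.0003333 + j0.0001024) S
|Y| = 0.0003487 S → |Z| = 1/|Y| = 2868 Ω, ∠Z = −∠Y = -17.08°
cos φ = cos(-17.08°) = 0.9559

0.9559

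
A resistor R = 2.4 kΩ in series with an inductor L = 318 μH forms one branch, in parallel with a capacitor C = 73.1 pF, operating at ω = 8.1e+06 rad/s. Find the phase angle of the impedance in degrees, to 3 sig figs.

X_L = ωL = 2580 Ω
X_C = 1/(ωC) = 1690 Ω
Branch 1 (R+jX_L): Z₁ = 2400 + j2580 Ω, |Z₁| = 3520 Ω
Branch 2 (−jX_C): Z₂ = −j1690 Ω
Parallel: Z = Z₁Z₂/(Z₁+Z₂), |Z| = 2320 Ω, ∠Z = -63.3°

-63.3°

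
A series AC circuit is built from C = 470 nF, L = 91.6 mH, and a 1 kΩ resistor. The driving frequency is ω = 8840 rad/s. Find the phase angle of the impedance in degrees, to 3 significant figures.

X_L = ωL = 810 Ω
X_C = 1/(ωC) = 241 Ω
Net reactance X = X_L − X_C = 569 Ω
Z = 1000 + j569 Ω
|Z| = √(1000² + 569²) = 1150 Ω
∠Z = arctan(569/1000) = 29.6°

29.6°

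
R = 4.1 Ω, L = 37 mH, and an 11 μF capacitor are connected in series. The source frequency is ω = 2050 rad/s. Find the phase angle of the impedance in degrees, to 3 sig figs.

X_L = ωL = 75.8 Ω
X_C = 1/(ωC) = 44.3 Ω
Net reactance X = X_L − X_C = 31.5 Ω
Z = 4.10 + j31.5 Ω
|Z| = √(4.10² + 31.5²) = 31.8 Ω
∠Z = arctan(31.5/4.10) = 82.6°

82.6°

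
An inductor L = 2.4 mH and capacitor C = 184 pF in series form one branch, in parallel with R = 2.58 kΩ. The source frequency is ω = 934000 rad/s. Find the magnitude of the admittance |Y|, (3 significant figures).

X_L = ωL = 2240 Ω
X_C = 1/(ωC) = 5820 Ω
Branch 1: Z₁ = R = 2580 Ω
Branch 2 (series LC): Z₂ = j(X_L − X_C) = −j3580 Ω
Parallel: Z = Z₁Z₂/(Z₁+Z₂), |Z| = 2090 Ω, ∠Z = -35.8°
|Y| = 1/|Z| = 478 μS

478 μS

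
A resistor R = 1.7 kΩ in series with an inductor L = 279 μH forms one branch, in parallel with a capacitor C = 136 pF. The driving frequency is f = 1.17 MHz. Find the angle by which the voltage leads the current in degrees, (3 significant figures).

-71.4°

ω = 2πf = 7.351e+06 rad/s
X_L = ωL = 2050 Ω
X_C = 1/(ωC) = 1000 Ω
Branch 1 (R+jX_L): Z₁ = 1700 + j2050 Ω, |Z₁| = 2660 Ω
Branch 2 (−jX_C): Z₂ = −j1000 Ω
Parallel: Z = Z₁Z₂/(Z₁+Z₂), |Z| = 1330 Ω, ∠Z = -71.4°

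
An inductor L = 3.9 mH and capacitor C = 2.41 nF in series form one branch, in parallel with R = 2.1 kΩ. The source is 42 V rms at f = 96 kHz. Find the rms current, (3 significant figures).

32.2 mA

ω = 2πf = 603200 rad/s
X_L = ωL = 2350 Ω
X_C = 1/(ωC) = 688 Ω
Branch 1: Z₁ = R = 2100 Ω
Branch 2 (series LC): Z₂ = j(X_L − X_C) = j1660 Ω
Parallel: Z = Z₁Z₂/(Z₁+Z₂), |Z| = 1300 Ω, ∠Z = 51.6°
I = V/|Z| = 42/1300 = 32.2 mA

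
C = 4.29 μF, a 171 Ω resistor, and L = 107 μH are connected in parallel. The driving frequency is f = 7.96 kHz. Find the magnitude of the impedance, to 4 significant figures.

35.33 Ω

ω = 2πf = 50010 rad/s
X_L = ωL = 5.352 Ω
X_C = 1/(ωC) = 4.661 Ω
Parallel: admittances add. Y = 1/R + 1/(jωL) + jωC
Y = (0.005848 + j0.02770) S
|Y| = 0.02831 S → |Z| = 1/|Y| = 35.33 Ω, ∠Z = −∠Y = -78.08°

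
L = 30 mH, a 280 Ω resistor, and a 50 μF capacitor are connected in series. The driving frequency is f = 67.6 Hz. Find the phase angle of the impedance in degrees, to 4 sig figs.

-6.993°

ω = 2πf = 424.7 rad/s
X_L = ωL = 12.74 Ω
X_C = 1/(ωC) = 47.09 Ω
Net reactance X = X_L − X_C = -34.34 Ω
Z = 280.0 − j34.34 Ω
|Z| = √(280.0² + 34.34²) = 282.1 Ω
∠Z = arctan(-34.34/280.0) = -6.993°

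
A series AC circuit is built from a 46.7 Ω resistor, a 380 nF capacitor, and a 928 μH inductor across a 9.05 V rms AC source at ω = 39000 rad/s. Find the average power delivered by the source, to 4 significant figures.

1.211 W

X_L = ωL = 36.19 Ω
X_C = 1/(ωC) = 67.48 Ω
Net reactance X = X_L − X_C = -31.28 Ω
Z = 46.70 − j31.28 Ω
|Z| = √(46.70² + 31.28²) = 56.21 Ω
∠Z = arctan(-31.28/46.70) = -33.82°
I = V/|Z| = 161.0 mA
P = VI cos φ = 9.05 × 0.1610 × cos(-33.82°) = 1.211 W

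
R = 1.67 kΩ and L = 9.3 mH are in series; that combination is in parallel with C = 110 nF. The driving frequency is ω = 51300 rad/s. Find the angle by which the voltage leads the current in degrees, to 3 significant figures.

-84.2°

X_L = ωL = 477 Ω
X_C = 1/(ωC) = 177 Ω
Branch 1 (R+jX_L): Z₁ = 1670 + j477 Ω, |Z₁| = 1740 Ω
Branch 2 (−jX_C): Z₂ = −j177 Ω
Parallel: Z = Z₁Z₂/(Z₁+Z₂), |Z| = 181 Ω, ∠Z = -84.2°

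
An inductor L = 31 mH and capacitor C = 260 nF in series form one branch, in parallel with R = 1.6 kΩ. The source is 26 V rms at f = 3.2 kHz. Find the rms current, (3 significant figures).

ω = 2πf = 20110 rad/s
X_L = ωL = 623 Ω
X_C = 1/(ωC) = 191 Ω
Branch 1: Z₁ = R = 1600 Ω
Branch 2 (series LC): Z₂ = j(X_L − X_C) = j432 Ω
Parallel: Z = Z₁Z₂/(Z₁+Z₂), |Z| = 417 Ω, ∠Z = 74.9°
I = V/|Z| = 26/417 = 62.3 mA

62.3 mA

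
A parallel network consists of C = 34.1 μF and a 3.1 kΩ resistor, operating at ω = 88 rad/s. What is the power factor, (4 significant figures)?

0.1069

X_C = 1/(ωC) = 333.2 Ω
Parallel: admittances add. Y = 1/R + jωC
Y = (0.0003226 + j0.003001) S
|Y| = 0.003018 S → |Z| = 1/|Y| = 331.3 Ω, ∠Z = −∠Y = -83.86°
cos φ = cos(-83.86°) = 0.1069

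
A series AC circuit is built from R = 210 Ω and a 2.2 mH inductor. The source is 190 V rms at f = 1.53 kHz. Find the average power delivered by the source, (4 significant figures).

170.2 W

ω = 2πf = 9613 rad/s
X_L = ωL = 21.15 Ω
Z = 210.0 + j21.15 Ω
|Z| = √(210.0² + 21.15²) = 211.1 Ω
∠Z = arctan(21.15/210.0) = 5.751°
I = V/|Z| = 900.2 mA
P = VI cos φ = 190 × 0.9002 × cos(5.751°) = 170.2 W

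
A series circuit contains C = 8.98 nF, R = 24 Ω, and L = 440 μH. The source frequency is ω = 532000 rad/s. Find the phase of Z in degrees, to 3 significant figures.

45.9°

X_L = ωL = 234 Ω
X_C = 1/(ωC) = 209 Ω
Net reactance X = X_L − X_C = 24.8 Ω
Z = 24.0 + j24.8 Ω
|Z| = √(24.0² + 24.8²) = 34.5 Ω
∠Z = arctan(24.8/24.0) = 45.9°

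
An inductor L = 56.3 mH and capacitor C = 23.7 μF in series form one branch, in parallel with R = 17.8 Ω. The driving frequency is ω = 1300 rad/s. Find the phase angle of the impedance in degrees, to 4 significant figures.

23.60°

X_L = ωL = 73.19 Ω
X_C = 1/(ωC) = 32.46 Ω
Branch 1: Z₁ = R = 17.80 Ω
Branch 2 (series LC): Z₂ = j(X_L − X_C) = j40.73 Ω
Parallel: Z = Z₁Z₂/(Z₁+Z₂), |Z| = 16.31 Ω, ∠Z = 23.60°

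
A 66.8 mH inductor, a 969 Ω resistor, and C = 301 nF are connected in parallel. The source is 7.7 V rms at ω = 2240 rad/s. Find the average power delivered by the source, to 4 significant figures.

X_L = ωL = 149.6 Ω
X_C = 1/(ωC) = 1483 Ω
Parallel: admittances add. Y = 1/R + 1/(jωL) + jωC
Y = (0.001032 − j0.006009) S
|Y| = 0.006097 S → |Z| = 1/|Y| = 164.0 Ω, ∠Z = −∠Y = 80.25°
I = V/|Z| = 46.95 mA
P = VI cos φ = 7.7 × 0.04695 × cos(80.25°) = 61.19 mW

61.19 mW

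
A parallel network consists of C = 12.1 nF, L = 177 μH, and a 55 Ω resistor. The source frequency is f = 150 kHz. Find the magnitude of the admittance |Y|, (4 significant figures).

18.97 mS

ω = 2πf = 942500 rad/s
X_L = ωL = 166.8 Ω
X_C = 1/(ωC) = 87.69 Ω
Parallel: admittances add. Y = 1/R + 1/(jωL) + jωC
Y = (0.01818 + j0.005409) S
|Y| = 0.01897 S → |Z| = 1/|Y| = 52.72 Ω, ∠Z = −∠Y = -16.57°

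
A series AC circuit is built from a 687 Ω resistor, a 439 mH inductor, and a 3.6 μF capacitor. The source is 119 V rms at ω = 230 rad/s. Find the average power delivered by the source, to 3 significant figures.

5.73 W

X_L = ωL = 101 Ω
X_C = 1/(ωC) = 1210 Ω
Net reactance X = X_L − X_C = -1110 Ω
Z = 687 − j1110 Ω
|Z| = √(687² + 1110²) = 1300 Ω
∠Z = arctan(-1110/687) = -58.2°
I = V/|Z| = 91.4 mA
P = VI cos φ = 119 × 0.0914 × cos(-58.2°) = 5.73 W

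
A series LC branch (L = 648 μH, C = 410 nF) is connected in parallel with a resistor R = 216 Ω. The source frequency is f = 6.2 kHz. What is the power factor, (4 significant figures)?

ω = 2πf = 38960 rad/s
X_L = ωL = 25.24 Ω
X_C = 1/(ωC) = 62.61 Ω
Branch 1: Z₁ = R = 216.0 Ω
Branch 2 (series LC): Z₂ = j(X_L − X_C) = −j37.37 Ω
Parallel: Z = Z₁Z₂/(Z₁+Z₂), |Z| = 36.82 Ω, ∠Z = -80.19°
cos φ = cos(-80.19°) = 0.1705

0.1705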